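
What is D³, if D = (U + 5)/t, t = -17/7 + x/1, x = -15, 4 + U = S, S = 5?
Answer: -9261/226981 ≈ -0.040801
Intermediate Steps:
U = 1 (U = -4 + 5 = 1)
t = -122/7 (t = -17/7 - 15/1 = -17*⅐ - 15*1 = -17/7 - 15 = -122/7 ≈ -17.429)
D = -21/61 (D = (1 + 5)/(-122/7) = 6*(-7/122) = -21/61 ≈ -0.34426)
D³ = (-21/61)³ = -9261/226981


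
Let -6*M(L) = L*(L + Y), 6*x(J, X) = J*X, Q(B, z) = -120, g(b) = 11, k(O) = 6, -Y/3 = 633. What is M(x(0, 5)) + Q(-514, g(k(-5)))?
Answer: -120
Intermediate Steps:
Y = -1899 (Y = -3*633 = -1899)
x(J, X) = J*X/6 (x(J, X) = (J*X)/6 = J*X/6)
M(L) = -L*(-1899 + L)/6 (M(L) = -L*(L - 1899)/6 = -L*(-1899 + L)/6)
M(x(0, 5)) + Q(-514, g(k(-5))) = ((⅙)*0*5)*(1899 - 0*5/6)/6 - 120 = (⅙)*0*(1899 - 1*0) - 120 = (⅙)*0*(1899 + 0) - 120 = (⅙)*0*1899 - 120 = 0 - 120 = -120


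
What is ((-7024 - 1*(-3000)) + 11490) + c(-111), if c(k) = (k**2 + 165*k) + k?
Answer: 1361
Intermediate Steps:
c(k) = k**2 + 166*k
((-7024 - 1*(-3000)) + 11490) + c(-111) = ((-7024 - 1*(-3000)) + 11490) - 111*(166 - 111) = ((-7024 + 3000) + 11490) - 111*55 = (-4024 + 11490) - 6105 = 7466 - 6105 = 1361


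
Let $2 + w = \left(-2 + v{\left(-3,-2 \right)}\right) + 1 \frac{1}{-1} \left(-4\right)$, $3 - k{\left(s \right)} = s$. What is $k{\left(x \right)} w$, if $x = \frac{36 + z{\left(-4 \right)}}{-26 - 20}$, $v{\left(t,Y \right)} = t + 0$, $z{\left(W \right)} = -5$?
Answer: $- \frac{507}{46} \approx -11.022$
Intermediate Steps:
$v{\left(t,Y \right)} = t$
$x = - \frac{31}{46}$ ($x = \frac{36 - 5}{-26 - 20} = \frac{31}{-46} = 31 \left(- \frac{1}{46}\right) = - \frac{31}{46} \approx -0.67391$)
$k{\left(s \right)} = 3 - s$
$w = -3$ ($w = -2 + \left(\left(-2 - 3\right) + 1 \frac{1}{-1} \left(-4\right)\right) = -2 - \left(5 - 1 \left(-1\right) \left(-4\right)\right) = -2 - 1 = -3$)
$k{\left(x \right)} w = \left(3 - - \frac{31}{46}\right) \left(-3\right) = \left(3 + \frac{31}{46}\right) \left(-3\right) = \frac{169}{46} \left(-3\right) = - \frac{507}{46}$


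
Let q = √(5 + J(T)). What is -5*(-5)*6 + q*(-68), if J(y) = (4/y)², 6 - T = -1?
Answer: 150 - 204*√29/7 ≈ -6.9391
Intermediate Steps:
T = 7 (T = 6 - 1*(-1) = 6 + 1 = 7)
J(y) = 16/y²
q = 3*√29/7 (q = √(5 + 16/7²) = √(5 + 16*(1/49)) = √(5 + 16/49) = √(261/49) = 3*√29/7 ≈ 2.3079)
-5*(-5)*6 + q*(-68) = -5*(-5)*6 + (3*√29/7)*(-68) = 25*6 - 204*√29/7 = 150 - 204*√29/7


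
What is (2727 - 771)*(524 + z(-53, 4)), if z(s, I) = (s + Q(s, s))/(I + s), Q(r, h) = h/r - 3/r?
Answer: 2667164436/2597 ≈ 1.0270e+6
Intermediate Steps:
Q(r, h) = -3/r + h/r
z(s, I) = (s + (-3 + s)/s)/(I + s)
(2727 - 771)*(524 + z(-53, 4)) = (2727 - 771)*(524 + (-3 - 53 + (-53)**2)/((-53)*(4 - 53))) = 1956*(524 - 1/53*(-3 - 53 + 2809)/(-49)) = 1956*(524 - 1/53*(-1/49)*2753) = 1956*(524 + 2753/2597) = 1956*(1363581/2597) = 2667164436/2597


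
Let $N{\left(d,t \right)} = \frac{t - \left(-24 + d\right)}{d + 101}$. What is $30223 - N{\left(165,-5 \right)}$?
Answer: $\frac{4019732}{133} \approx 30224.0$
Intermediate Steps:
$N{\left(d,t \right)} = \frac{24 + t - d}{101 + d}$
$30223 - N{\left(165,-5 \right)} = 30223 - \frac{24 - 5 - 165}{101 + 165} = 30223 - \frac{24 - 5 - 165}{266} = 30223 - \frac{1}{266} \left(-146\right) = 30223 - - \frac{73}{133} = 30223 + \frac{73}{133} = \frac{4019732}{133}$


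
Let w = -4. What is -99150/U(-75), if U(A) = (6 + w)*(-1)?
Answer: 49575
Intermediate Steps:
U(A) = -2 (U(A) = (6 - 4)*(-1) = 2*(-1) = -2)
-99150/U(-75) = -99150/(-2) = -99150*(-½) = 49575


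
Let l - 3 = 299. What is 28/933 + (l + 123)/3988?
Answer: 508189/3720804 ≈ 0.13658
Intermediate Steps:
l = 302 (l = 3 + 299 = 302)
28/933 + (l + 123)/3988 = 28/933 + (302 + 123)/3988 = 28*(1/933) + 425*(1/3988) = 28/933 + 425/3988 = 508189/3720804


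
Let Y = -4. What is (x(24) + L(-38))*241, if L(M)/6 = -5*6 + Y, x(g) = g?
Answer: -43380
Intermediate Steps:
L(M) = -204 (L(M) = 6*(-5*6 - 4) = 6*(-30 - 4) = 6*(-34) = -204)
(x(24) + L(-38))*241 = (24 - 204)*241 = -180*241 = -43380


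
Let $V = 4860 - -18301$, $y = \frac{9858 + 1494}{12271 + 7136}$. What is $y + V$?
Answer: $\frac{149832293}{6469} \approx 23162.0$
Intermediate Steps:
$y = \frac{3784}{6469}$ ($y = \frac{11352}{19407} = 11352 \cdot \frac{1}{19407} = \frac{3784}{6469} \approx 0.58494$)
$V = 23161$ ($V = 4860 + 18301 = 23161$)
$y + V = \frac{3784}{6469} + 23161 = \frac{149832293}{6469}$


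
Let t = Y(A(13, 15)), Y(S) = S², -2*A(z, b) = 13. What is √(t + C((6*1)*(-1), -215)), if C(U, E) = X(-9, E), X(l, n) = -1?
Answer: √165/2 ≈ 6.4226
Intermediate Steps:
A(z, b) = -13/2 (A(z, b) = -½*13 = -13/2)
C(U, E) = -1
t = 169/4 (t = (-13/2)² = 169/4 ≈ 42.250)
√(t + C((6*1)*(-1), -215)) = √(169/4 - 1) = √(165/4) = √165/2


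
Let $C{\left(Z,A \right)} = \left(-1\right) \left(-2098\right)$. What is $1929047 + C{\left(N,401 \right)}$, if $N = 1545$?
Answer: $1931145$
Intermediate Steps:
$C{\left(Z,A \right)} = 2098$
$1929047 + C{\left(N,401 \right)} = 1929047 + 2098 = 1931145$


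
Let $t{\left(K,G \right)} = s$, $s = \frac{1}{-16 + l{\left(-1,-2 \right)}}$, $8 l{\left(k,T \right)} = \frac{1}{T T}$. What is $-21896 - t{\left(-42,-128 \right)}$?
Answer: $- \frac{11188824}{511} \approx -21896.0$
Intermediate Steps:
$l{\left(k,T \right)} = \frac{1}{8 T^{2}}$ ($l{\left(k,T \right)} = \frac{\frac{1}{T} \frac{1}{T}}{8} = \frac{1}{8 T^{2}}$)
$s = - \frac{32}{511}$ ($s = \frac{1}{-16 + \frac{1}{8 \cdot 4}} = \frac{1}{-16 + \frac{1}{8} \cdot \frac{1}{4}} = \frac{1}{-16 + \frac{1}{32}} = \frac{1}{- \frac{511}{32}} = - \frac{32}{511} \approx -0.062622$)
$t{\left(K,G \right)} = - \frac{32}{511}$
$-21896 - t{\left(-42,-128 \right)} = -21896 - - \frac{32}{511} = -21896 + \frac{32}{511} = - \frac{11188824}{511}$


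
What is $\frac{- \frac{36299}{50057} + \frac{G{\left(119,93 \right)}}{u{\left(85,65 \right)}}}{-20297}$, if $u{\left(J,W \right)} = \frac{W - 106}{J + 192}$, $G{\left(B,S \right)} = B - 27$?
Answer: $\frac{1277140847}{41656284089} \approx 0.030659$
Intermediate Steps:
$G{\left(B,S \right)} = -27 + B$
$u{\left(J,W \right)} = \frac{-106 + W}{192 + J}$
$\frac{- \frac{36299}{50057} + \frac{G{\left(119,93 \right)}}{u{\left(85,65 \right)}}}{-20297} = \frac{- \frac{36299}{50057} + \frac{-27 + 119}{\frac{1}{192 + 85} \left(-106 + 65\right)}}{-20297} = \left(\left(-36299\right) \frac{1}{50057} + \frac{92}{\frac{1}{277} \left(-41\right)}\right) \left(- \frac{1}{20297}\right) = \left(- \frac{36299}{50057} + \frac{92}{\frac{1}{277} \left(-41\right)}\right) \left(- \frac{1}{20297}\right) = \left(- \frac{36299}{50057} + \frac{92}{- \frac{41}{277}}\right) \left(- \frac{1}{20297}\right) = \left(- \frac{36299}{50057} + 92 \left(- \frac{277}{41}\right)\right) \left(- \frac{1}{20297}\right) = \left(- \frac{36299}{50057} - \frac{25484}{41}\right) \left(- \frac{1}{20297}\right) = \left(- \frac{1277140847}{2052337}\right) \left(- \frac{1}{20297}\right) = \frac{1277140847}{41656284089}$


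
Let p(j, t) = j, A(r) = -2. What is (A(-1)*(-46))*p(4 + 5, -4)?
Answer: 828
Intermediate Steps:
(A(-1)*(-46))*p(4 + 5, -4) = (-2*(-46))*(4 + 5) = 92*9 = 828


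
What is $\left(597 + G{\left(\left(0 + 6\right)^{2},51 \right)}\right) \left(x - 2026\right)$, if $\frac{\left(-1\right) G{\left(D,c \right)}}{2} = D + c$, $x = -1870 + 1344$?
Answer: $-1079496$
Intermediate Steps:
$x = -526$
$G{\left(D,c \right)} = - 2 D - 2 c$ ($G{\left(D,c \right)} = - 2 \left(D + c\right) = - 2 D - 2 c$)
$\left(597 + G{\left(\left(0 + 6\right)^{2},51 \right)}\right) \left(x - 2026\right) = \left(597 - \left(102 + 2 \left(0 + 6\right)^{2}\right)\right) \left(-526 - 2026\right) = \left(597 - \left(102 + 2 \cdot 6^{2}\right)\right) \left(-2552\right) = \left(597 - 174\right) \left(-2552\right) = 423 \left(-2552\right) = -1079496$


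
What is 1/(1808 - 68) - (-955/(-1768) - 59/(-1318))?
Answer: -296161657/506823720 ≈ -0.58435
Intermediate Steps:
1/(1808 - 68) - (-955/(-1768) - 59/(-1318)) = 1/1740 - (-955*(-1/1768) - 59*(-1/1318)) = 1/1740 - (955/1768 + 59/1318) = 1/1740 - 1*681501/1165112 = 1/1740 - 681501/1165112 = -296161657/506823720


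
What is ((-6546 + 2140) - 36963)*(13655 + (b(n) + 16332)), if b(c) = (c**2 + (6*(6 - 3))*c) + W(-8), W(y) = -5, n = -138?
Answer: -1925395998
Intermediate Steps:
b(c) = -5 + c**2 + 18*c (b(c) = (c**2 + (6*(6 - 3))*c) - 5 = (c**2 + (6*3)*c) - 5 = (c**2 + 18*c) - 5 = -5 + c**2 + 18*c)
((-6546 + 2140) - 36963)*(13655 + (b(n) + 16332)) = ((-6546 + 2140) - 36963)*(13655 + ((-5 + (-138)**2 + 18*(-138)) + 16332)) = (-4406 - 36963)*(13655 + ((-5 + 19044 - 2484) + 16332)) = -41369*(13655 + (16555 + 16332)) = -41369*(13655 + 32887) = -41369*46542 = -1925395998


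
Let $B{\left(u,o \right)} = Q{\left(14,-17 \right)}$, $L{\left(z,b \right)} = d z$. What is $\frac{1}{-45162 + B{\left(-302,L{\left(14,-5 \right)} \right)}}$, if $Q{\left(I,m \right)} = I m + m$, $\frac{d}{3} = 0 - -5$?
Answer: $- \frac{1}{45417} \approx -2.2018 \cdot 10^{-5}$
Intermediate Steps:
$d = 15$ ($d = 3 \left(0 - -5\right) = 3 \left(0 + 5\right) = 3 \cdot 5 = 15$)
$Q{\left(I,m \right)} = m + I m$
$L{\left(z,b \right)} = 15 z$
$B{\left(u,o \right)} = -255$ ($B{\left(u,o \right)} = - 17 \left(1 + 14\right) = \left(-17\right) 15 = -255$)
$\frac{1}{-45162 + B{\left(-302,L{\left(14,-5 \right)} \right)}} = \frac{1}{-45162 - 255} = \frac{1}{-45417} = - \frac{1}{45417}$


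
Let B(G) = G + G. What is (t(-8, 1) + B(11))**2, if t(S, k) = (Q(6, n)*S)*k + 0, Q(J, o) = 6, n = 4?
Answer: 676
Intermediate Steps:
t(S, k) = 6*S*k (t(S, k) = (6*S)*k + 0 = 6*S*k + 0 = 6*S*k)
B(G) = 2*G
(t(-8, 1) + B(11))**2 = (6*(-8)*1 + 2*11)**2 = (-48 + 22)**2 = (-26)**2 = 676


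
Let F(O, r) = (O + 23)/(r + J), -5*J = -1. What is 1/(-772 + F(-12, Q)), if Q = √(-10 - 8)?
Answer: (I - 15*√2)/(3*(-239*I + 3860*√2)) ≈ -0.0012955 + 4.342e-6*I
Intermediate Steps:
J = ⅕ (J = -⅕*(-1) = ⅕ ≈ 0.20000)
Q = 3*I*√2 (Q = √(-18) = 3*I*√2 ≈ 4.2426*I)
F(O, r) = (23 + O)/(⅕ + r) (F(O, r) = (O + 23)/(r + ⅕) = (23 + O)/(⅕ + r))
1/(-772 + F(-12, Q)) = 1/(-772 + 5*(23 - 12)/(1 + 5*(3*I*√2))) = 1/(-772 + 5*11/(1 + 15*I*√2)) = 1/(-772 + 55/(1 + 15*I*√2))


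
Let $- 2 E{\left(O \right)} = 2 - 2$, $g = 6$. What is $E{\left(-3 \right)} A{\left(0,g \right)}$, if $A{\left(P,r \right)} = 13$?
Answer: $0$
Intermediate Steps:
$E{\left(O \right)} = 0$ ($E{\left(O \right)} = - \frac{2 - 2}{2} = \left(- \frac{1}{2}\right) 0 = 0$)
$E{\left(-3 \right)} A{\left(0,g \right)} = 0 \cdot 13 = 0$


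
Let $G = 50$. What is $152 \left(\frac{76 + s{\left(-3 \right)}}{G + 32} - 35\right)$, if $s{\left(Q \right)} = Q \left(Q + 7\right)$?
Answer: $- \frac{213256}{41} \approx -5201.4$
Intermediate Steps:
$s{\left(Q \right)} = Q \left(7 + Q\right)$
$152 \left(\frac{76 + s{\left(-3 \right)}}{G + 32} - 35\right) = 152 \left(\frac{76 - 3 \left(7 - 3\right)}{50 + 32} - 35\right) = 152 \left(\frac{76 - 12}{82} - 35\right) = 152 \left(\left(76 - 12\right) \frac{1}{82} - 35\right) = 152 \left(64 \cdot \frac{1}{82} - 35\right) = 152 \left(\frac{32}{41} - 35\right) = 152 \left(- \frac{1403}{41}\right) = - \frac{213256}{41}$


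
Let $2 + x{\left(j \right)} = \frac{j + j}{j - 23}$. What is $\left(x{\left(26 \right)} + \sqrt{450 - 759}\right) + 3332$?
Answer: $\frac{10042}{3} + i \sqrt{309} \approx 3347.3 + 17.578 i$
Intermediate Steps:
$x{\left(j \right)} = -2 + \frac{2 j}{-23 + j}$ ($x{\left(j \right)} = -2 + \frac{j + j}{j - 23} = -2 + \frac{2 j}{-23 + j}$)
$\left(x{\left(26 \right)} + \sqrt{450 - 759}\right) + 3332 = \left(\frac{46}{-23 + 26} + \sqrt{450 - 759}\right) + 3332 = \left(\frac{46}{3} + \sqrt{-309}\right) + 3332 = \left(46 \cdot \frac{1}{3} + i \sqrt{309}\right) + 3332 = \left(\frac{46}{3} + i \sqrt{309}\right) + 3332 = \frac{10042}{3} + i \sqrt{309}$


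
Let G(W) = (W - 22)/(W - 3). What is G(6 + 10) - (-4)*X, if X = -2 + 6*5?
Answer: 1450/13 ≈ 111.54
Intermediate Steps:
G(W) = (-22 + W)/(-3 + W)
X = 28 (X = -2 + 30 = 28)
G(6 + 10) - (-4)*X = (-22 + (6 + 10))/(-3 + (6 + 10)) - (-4)*28 = (-22 + 16)/(-3 + 16) - 1*(-112) = -6/13 + 112 = 1450/13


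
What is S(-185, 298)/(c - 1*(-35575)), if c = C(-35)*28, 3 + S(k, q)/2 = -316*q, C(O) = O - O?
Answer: -188342/35575 ≈ -5.2942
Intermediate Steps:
C(O) = 0
S(k, q) = -6 - 632*q (S(k, q) = -6 + 2*(-316*q) = -6 - 632*q)
c = 0 (c = 0*28 = 0)
S(-185, 298)/(c - 1*(-35575)) = (-6 - 632*298)/(0 - 1*(-35575)) = (-6 - 188336)/(0 + 35575) = -188342/35575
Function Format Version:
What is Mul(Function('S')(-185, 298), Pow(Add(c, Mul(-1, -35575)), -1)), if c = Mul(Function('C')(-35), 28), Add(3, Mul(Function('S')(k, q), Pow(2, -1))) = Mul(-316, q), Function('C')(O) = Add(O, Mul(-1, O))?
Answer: Rational(-188342, 35575) ≈ -5.2942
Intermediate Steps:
Function('C')(O) = 0
Function('S')(k, q) = Add(-6, Mul(-632, q)) (Function('S')(k, q) = Add(-6, Mul(2, Mul(-316, q))) = Add(-6, Mul(-632, q)))
c = 0 (c = Mul(0, 28) = 0)
Mul(Function('S')(-185, 298), Pow(Add(c, Mul(-1, -35575)), -1)) = Mul(Add(-6, Mul(-632, 298)), Pow(Add(0, Mul(-1, -35575)), -1)) = Mul(Add(-6, -188336), Pow(Add(0, 35575), -1)) = Mul(-188342, Pow(35575, -1)) = Mul(-188342, Rational(1, 35575)) = Rational(-188342, 35575)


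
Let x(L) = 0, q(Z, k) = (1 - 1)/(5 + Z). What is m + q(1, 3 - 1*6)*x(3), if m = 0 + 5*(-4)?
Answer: -20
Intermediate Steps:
q(Z, k) = 0 (q(Z, k) = 0/(5 + Z) = 0)
m = -20 (m = 0 - 20 = -20)
m + q(1, 3 - 1*6)*x(3) = -20 + 0*0 = -20 + 0 = -20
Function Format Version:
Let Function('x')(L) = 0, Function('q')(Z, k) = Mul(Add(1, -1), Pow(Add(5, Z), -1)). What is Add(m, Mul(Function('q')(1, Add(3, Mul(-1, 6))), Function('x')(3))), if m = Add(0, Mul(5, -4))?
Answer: -20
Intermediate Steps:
Function('q')(Z, k) = 0 (Function('q')(Z, k) = Mul(0, Pow(Add(5, Z), -1)) = 0)
m = -20 (m = Add(0, -20) = -20)
Add(m, Mul(Function('q')(1, Add(3, Mul(-1, 6))), Function('x')(3))) = Add(-20, Mul(0, 0)) = Add(-20, 0) = -20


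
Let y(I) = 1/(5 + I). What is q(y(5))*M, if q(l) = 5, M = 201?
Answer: 1005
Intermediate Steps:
q(y(5))*M = 5*201 = 1005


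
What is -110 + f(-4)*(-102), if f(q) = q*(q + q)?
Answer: -3374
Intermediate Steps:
f(q) = 2*q**2 (f(q) = q*(2*q) = 2*q**2)
-110 + f(-4)*(-102) = -110 + (2*(-4)**2)*(-102) = -110 + (2*16)*(-102) = -110 + 32*(-102) = -110 - 3264 = -3374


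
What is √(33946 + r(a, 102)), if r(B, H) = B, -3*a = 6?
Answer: 2*√8486 ≈ 184.24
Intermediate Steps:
a = -2 (a = -⅓*6 = -2)
√(33946 + r(a, 102)) = √(33946 - 2) = √33944 = 2*√8486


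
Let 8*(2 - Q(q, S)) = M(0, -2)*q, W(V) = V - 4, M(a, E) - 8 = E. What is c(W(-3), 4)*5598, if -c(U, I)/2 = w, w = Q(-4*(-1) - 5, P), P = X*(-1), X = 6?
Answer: -30789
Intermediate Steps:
M(a, E) = 8 + E
W(V) = -4 + V
P = -6 (P = 6*(-1) = -6)
Q(q, S) = 2 - 3*q/4 (Q(q, S) = 2 - (8 - 2)*q/8 = 2 - 3*q/4)
w = 11/4 (w = 2 - 3*(-4*(-1) - 5)/4 = 2 - 3*(4 - 5)/4 = 2 - ¾*(-1) = 2 + ¾ = 11/4 ≈ 2.7500)
c(U, I) = -11/2 (c(U, I) = -2*11/4 = -11/2)
c(W(-3), 4)*5598 = -11/2*5598 = -30789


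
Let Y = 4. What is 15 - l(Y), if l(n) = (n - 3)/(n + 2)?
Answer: 89/6 ≈ 14.833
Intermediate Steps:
l(n) = (-3 + n)/(2 + n)
15 - l(Y) = 15 - (-3 + 4)/(2 + 4) = 15 - 1/6 = 15 - 1*⅙ = 15 - ⅙ = 89/6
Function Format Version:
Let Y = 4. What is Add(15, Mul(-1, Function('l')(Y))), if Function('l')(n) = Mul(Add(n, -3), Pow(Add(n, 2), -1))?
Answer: Rational(89, 6) ≈ 14.833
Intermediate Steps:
Function('l')(n) = Mul(Pow(Add(2, n), -1), Add(-3, n)) (Function('l')(n) = Mul(Add(-3, n), Pow(Add(2, n), -1)) = Mul(Pow(Add(2, n), -1), Add(-3, n)))
Add(15, Mul(-1, Function('l')(Y))) = Add(15, Mul(-1, Mul(Pow(Add(2, 4), -1), Add(-3, 4)))) = Add(15, Mul(-1, Mul(Pow(6, -1), 1))) = Add(15, Mul(-1, Mul(Rational(1, 6), 1))) = Add(15, Mul(-1, Rational(1, 6))) = Add(15, Rational(-1, 6)) = Rational(89, 6)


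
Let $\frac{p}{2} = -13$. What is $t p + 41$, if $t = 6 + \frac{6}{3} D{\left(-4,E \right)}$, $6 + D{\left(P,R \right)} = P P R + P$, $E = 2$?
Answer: $-1259$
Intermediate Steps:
$D{\left(P,R \right)} = -6 + P + R P^{2}$ ($D{\left(P,R \right)} = -6 + \left(P P R + P\right) = -6 + \left(P^{2} R + P\right) = -6 + \left(R P^{2} + P\right) = -6 + \left(P + R P^{2}\right) = -6 + P + R P^{2}$)
$p = -26$ ($p = 2 \left(-13\right) = -26$)
$t = 50$ ($t = 6 + \frac{6}{3} \left(-6 - 4 + 2 \left(-4\right)^{2}\right) = 6 + 6 \cdot \frac{1}{3} \left(-6 - 4 + 2 \cdot 16\right) = 6 + 2 \left(-6 - 4 + 32\right) = 6 + 2 \cdot 22 = 6 + 44 = 50$)
$t p + 41 = 50 \left(-26\right) + 41 = -1300 + 41 = -1259$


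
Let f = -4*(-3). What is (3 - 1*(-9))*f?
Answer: 144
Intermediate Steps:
f = 12
(3 - 1*(-9))*f = (3 - 1*(-9))*12 = (3 + 9)*12 = 12*12 = 144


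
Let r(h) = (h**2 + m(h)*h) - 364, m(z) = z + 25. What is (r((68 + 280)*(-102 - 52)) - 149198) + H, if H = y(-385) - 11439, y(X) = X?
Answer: 5742703742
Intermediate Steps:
m(z) = 25 + z
H = -11824 (H = -385 - 11439 = -11824)
r(h) = -364 + h**2 + h*(25 + h) (r(h) = (h**2 + (25 + h)*h) - 364 = (h**2 + h*(25 + h)) - 364 = -364 + h**2 + h*(25 + h))
(r((68 + 280)*(-102 - 52)) - 149198) + H = ((-364 + ((68 + 280)*(-102 - 52))**2 + ((68 + 280)*(-102 - 52))*(25 + (68 + 280)*(-102 - 52))) - 149198) - 11824 = ((-364 + (348*(-154))**2 + (348*(-154))*(25 + 348*(-154))) - 149198) - 11824 = ((-364 + (-53592)**2 - 53592*(25 - 53592)) - 149198) - 11824 = ((-364 + 2872102464 - 53592*(-53567)) - 149198) - 11824 = ((-364 + 2872102464 + 2870762664) - 149198) - 11824 = (5742864764 - 149198) - 11824 = 5742715566 - 11824 = 5742703742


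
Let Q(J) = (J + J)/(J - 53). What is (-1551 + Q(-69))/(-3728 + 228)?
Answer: 6753/15250 ≈ 0.44282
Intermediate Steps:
Q(J) = 2*J/(-53 + J) (Q(J) = (2*J)/(-53 + J) = 2*J/(-53 + J))
(-1551 + Q(-69))/(-3728 + 228) = (-1551 + 2*(-69)/(-53 - 69))/(-3728 + 228) = (-1551 + 2*(-69)/(-122))/(-3500) = (-1551 + 2*(-69)*(-1/122))*(-1/3500) = (-1551 + 69/61)*(-1/3500) = -94542/61*(-1/3500) = 6753/15250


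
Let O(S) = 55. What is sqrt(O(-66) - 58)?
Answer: I*sqrt(3) ≈ 1.732*I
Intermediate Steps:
sqrt(O(-66) - 58) = sqrt(55 - 58) = sqrt(-3) = I*sqrt(3)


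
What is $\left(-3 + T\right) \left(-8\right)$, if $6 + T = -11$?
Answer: $160$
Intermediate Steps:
$T = -17$ ($T = -6 - 11 = -17$)
$\left(-3 + T\right) \left(-8\right) = \left(-3 - 17\right) \left(-8\right) = \left(-20\right) \left(-8\right) = 160$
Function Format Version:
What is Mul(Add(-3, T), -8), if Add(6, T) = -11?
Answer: 160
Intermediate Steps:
T = -17 (T = Add(-6, -11) = -17)
Mul(Add(-3, T), -8) = Mul(Add(-3, -17), -8) = Mul(-20, -8) = 160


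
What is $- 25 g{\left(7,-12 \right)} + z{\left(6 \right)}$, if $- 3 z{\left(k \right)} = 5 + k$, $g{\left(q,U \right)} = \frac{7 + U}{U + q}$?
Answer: $- \frac{86}{3} \approx -28.667$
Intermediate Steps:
$g{\left(q,U \right)} = \frac{7 + U}{U + q}$
$z{\left(k \right)} = - \frac{5}{3} - \frac{k}{3}$ ($z{\left(k \right)} = - \frac{5 + k}{3} = - \frac{5}{3} - \frac{k}{3}$)
$- 25 g{\left(7,-12 \right)} + z{\left(6 \right)} = - 25 \frac{7 - 12}{-12 + 7} - \frac{11}{3} = - 25 \frac{1}{-5} \left(-5\right) - \frac{11}{3} = - 25 \left(\left(- \frac{1}{5}\right) \left(-5\right)\right) - \frac{11}{3} = \left(-25\right) 1 - \frac{11}{3} = -25 - \frac{11}{3} = - \frac{86}{3}$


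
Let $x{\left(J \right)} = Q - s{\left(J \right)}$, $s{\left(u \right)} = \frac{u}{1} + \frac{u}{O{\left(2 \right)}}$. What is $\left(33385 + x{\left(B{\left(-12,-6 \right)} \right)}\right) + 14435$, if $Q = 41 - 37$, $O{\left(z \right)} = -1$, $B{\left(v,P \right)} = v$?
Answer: $47824$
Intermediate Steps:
$s{\left(u \right)} = 0$ ($s{\left(u \right)} = \frac{u}{1} + \frac{u}{-1} = u 1 + u \left(-1\right) = u - u = 0$)
$Q = 4$
$x{\left(J \right)} = 4$ ($x{\left(J \right)} = 4 - 0 = 4 + 0 = 4$)
$\left(33385 + x{\left(B{\left(-12,-6 \right)} \right)}\right) + 14435 = \left(33385 + 4\right) + 14435 = 33389 + 14435 = 47824$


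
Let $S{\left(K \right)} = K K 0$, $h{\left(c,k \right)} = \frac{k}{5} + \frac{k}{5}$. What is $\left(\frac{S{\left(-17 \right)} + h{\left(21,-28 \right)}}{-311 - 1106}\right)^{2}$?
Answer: $\frac{3136}{50197225} \approx 6.2474 \cdot 10^{-5}$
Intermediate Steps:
$h{\left(c,k \right)} = \frac{2 k}{5}$ ($h{\left(c,k \right)} = k \frac{1}{5} + k \frac{1}{5} = \frac{k}{5} + \frac{k}{5} = \frac{2 k}{5}$)
$S{\left(K \right)} = 0$ ($S{\left(K \right)} = K^{2} \cdot 0 = 0$)
$\left(\frac{S{\left(-17 \right)} + h{\left(21,-28 \right)}}{-311 - 1106}\right)^{2} = \left(\frac{0 + \frac{2}{5} \left(-28\right)}{-311 - 1106}\right)^{2} = \left(\frac{0 - \frac{56}{5}}{-1417}\right)^{2} = \left(\left(- \frac{56}{5}\right) \left(- \frac{1}{1417}\right)\right)^{2} = \left(\frac{56}{7085}\right)^{2} = \frac{3136}{50197225}$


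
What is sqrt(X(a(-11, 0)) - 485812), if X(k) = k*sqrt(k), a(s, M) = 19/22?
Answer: sqrt(-235133008 + 19*sqrt(418))/22 ≈ 697.0*I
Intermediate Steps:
a(s, M) = 19/22 (a(s, M) = 19*(1/22) = 19/22)
X(k) = k**(3/2)
sqrt(X(a(-11, 0)) - 485812) = sqrt((19/22)**(3/2) - 485812) = sqrt(19*sqrt(418)/484 - 485812) = sqrt(-485812 + 19*sqrt(418)/484)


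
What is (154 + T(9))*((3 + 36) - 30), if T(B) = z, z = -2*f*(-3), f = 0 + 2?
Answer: 1494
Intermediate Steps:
f = 2
z = 12 (z = -2*2*(-3) = -4*(-3) = 12)
T(B) = 12
(154 + T(9))*((3 + 36) - 30) = (154 + 12)*((3 + 36) - 30) = 166*(39 - 30) = 166*9 = 1494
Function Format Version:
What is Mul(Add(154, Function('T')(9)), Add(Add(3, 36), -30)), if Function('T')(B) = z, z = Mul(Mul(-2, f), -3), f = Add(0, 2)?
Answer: 1494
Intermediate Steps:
f = 2
z = 12 (z = Mul(Mul(-2, 2), -3) = Mul(-4, -3) = 12)
Function('T')(B) = 12
Mul(Add(154, Function('T')(9)), Add(Add(3, 36), -30)) = Mul(Add(154, 12), Add(Add(3, 36), -30)) = Mul(166, Add(39, -30)) = Mul(166, 9) = 1494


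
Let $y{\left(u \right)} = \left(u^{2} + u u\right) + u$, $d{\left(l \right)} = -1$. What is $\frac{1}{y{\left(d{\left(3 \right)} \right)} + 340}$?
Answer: $\frac{1}{341} \approx 0.0029326$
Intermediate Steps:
$y{\left(u \right)} = u + 2 u^{2}$ ($y{\left(u \right)} = \left(u^{2} + u^{2}\right) + u = 2 u^{2} + u = u + 2 u^{2}$)
$\frac{1}{y{\left(d{\left(3 \right)} \right)} + 340} = \frac{1}{- (1 + 2 \left(-1\right)) + 340} = \frac{1}{- (1 - 2) + 340} = \frac{1}{\left(-1\right) \left(-1\right) + 340} = \frac{1}{1 + 340} = \frac{1}{341}$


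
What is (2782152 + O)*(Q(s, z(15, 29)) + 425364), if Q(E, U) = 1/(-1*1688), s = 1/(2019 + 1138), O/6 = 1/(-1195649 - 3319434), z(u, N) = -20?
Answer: 4509721982866351570455/3810730052 ≈ 1.1834e+12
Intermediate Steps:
O = -6/4515083 (O = 6/(-1195649 - 3319434) = 6/(-4515083) = 6*(-1/4515083) = -6/4515083 ≈ -1.3289e-6)
s = 1/3157 ≈ 0.00031676
Q(E, U) = -1/1688 (Q(E, U) = 1/(-1688) = -1/1688)
(2782152 + O)*(Q(s, z(15, 29)) + 425364) = (2782152 - 6/4515083)*(-1/1688 + 425364) = (12561647198610/4515083)*(718014431/1688) = 4509721982866351570455/3810730052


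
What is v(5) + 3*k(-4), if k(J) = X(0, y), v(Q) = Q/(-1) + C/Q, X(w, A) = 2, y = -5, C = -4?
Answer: ⅕ ≈ 0.20000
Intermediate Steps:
v(Q) = -Q - 4/Q (v(Q) = Q/(-1) - 4/Q = Q*(-1) - 4/Q = -Q - 4/Q)
k(J) = 2
v(5) + 3*k(-4) = (-1*5 - 4/5) + 3*2 = (-5 - 4*⅕) + 6 = (-5 - ⅘) + 6 = -29/5 + 6 = ⅕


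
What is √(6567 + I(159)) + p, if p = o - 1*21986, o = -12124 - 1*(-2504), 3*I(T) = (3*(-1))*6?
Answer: -31525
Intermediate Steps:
I(T) = -6 (I(T) = ((3*(-1))*6)/3 = (-3*6)/3 = (⅓)*(-18) = -6)
o = -9620 (o = -12124 + 2504 = -9620)
p = -31606 (p = -9620 - 1*21986 = -9620 - 21986 = -31606)
√(6567 + I(159)) + p = √(6567 - 6) - 31606 = √6561 - 31606 = 81 - 31606 = -31525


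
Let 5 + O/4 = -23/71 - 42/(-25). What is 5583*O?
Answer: -144443376/1775 ≈ -81377.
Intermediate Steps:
O = -25872/1775 (O = -20 + 4*(-23/71 - 42/(-25)) = -20 + 4*(-23*1/71 - 42*(-1/25)) = -20 + 4*(-23/71 + 42/25) = -20 + 4*(2407/1775) = -20 + 9628/1775 = -25872/1775 ≈ -14.576)
5583*O = 5583*(-25872/1775) = -144443376/1775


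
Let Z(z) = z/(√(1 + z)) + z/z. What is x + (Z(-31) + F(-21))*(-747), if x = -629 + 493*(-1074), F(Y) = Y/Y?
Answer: -531605 - 7719*I*√30/10 ≈ -5.3161e+5 - 4227.9*I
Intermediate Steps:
F(Y) = 1
Z(z) = 1 + z/√(1 + z) (Z(z) = z/√(1 + z) + 1 = 1 + z/√(1 + z))
x = -530111 (x = -629 - 529482 = -530111)
x + (Z(-31) + F(-21))*(-747) = -530111 + ((1 - 31/√(1 - 31)) + 1)*(-747) = -530111 + ((1 - (-31)*I*√30/30) + 1)*(-747) = -530111 + ((1 + 31*I*√30/30) + 1)*(-747) = -530111 + (2 + 31*I*√30/30)*(-747) = -530111 + (-1494 - 7719*I*√30/10) = -531605 - 7719*I*√30/10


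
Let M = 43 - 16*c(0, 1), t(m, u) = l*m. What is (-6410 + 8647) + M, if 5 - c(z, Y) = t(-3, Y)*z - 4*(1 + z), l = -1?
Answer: 2136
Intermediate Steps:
t(m, u) = -m
c(z, Y) = 9 + z (c(z, Y) = 5 - ((-1*(-3))*z - 4*(1 + z)) = 5 - (3*z + (-4 - 4*z)) = 5 - (-4 - z) = 5 + (4 + z) = 9 + z)
M = -101 (M = 43 - 16*(9 + 0) = 43 - 16*9 = 43 - 144 = -101)
(-6410 + 8647) + M = (-6410 + 8647) - 101 = 2237 - 101 = 2136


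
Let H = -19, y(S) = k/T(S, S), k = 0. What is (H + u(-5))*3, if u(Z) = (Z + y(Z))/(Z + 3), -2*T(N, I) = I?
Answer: -99/2 ≈ -49.500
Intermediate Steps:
T(N, I) = -I/2
y(S) = 0 (y(S) = 0/((-S/2)) = 0*(-2/S) = 0)
u(Z) = Z/(3 + Z) (u(Z) = (Z + 0)/(Z + 3) = Z/(3 + Z))
(H + u(-5))*3 = (-19 - 5/(3 - 5))*3 = (-19 - 5/(-2))*3 = (-19 - 5*(-1/2))*3 = (-19 + 5/2)*3 = -33/2*3 = -99/2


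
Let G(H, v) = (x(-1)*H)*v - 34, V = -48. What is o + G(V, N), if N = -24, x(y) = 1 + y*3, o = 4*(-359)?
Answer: -3774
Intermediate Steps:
o = -1436
x(y) = 1 + 3*y
G(H, v) = -34 - 2*H*v (G(H, v) = ((1 + 3*(-1))*H)*v - 34 = ((1 - 3)*H)*v - 34 = (-2*H)*v - 34 = -2*H*v - 34 = -34 - 2*H*v)
o + G(V, N) = -1436 + (-34 - 2*(-48)*(-24)) = -1436 + (-34 - 2304) = -1436 - 2338 = -3774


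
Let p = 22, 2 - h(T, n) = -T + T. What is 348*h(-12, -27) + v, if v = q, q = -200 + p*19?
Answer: 914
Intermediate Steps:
h(T, n) = 2 (h(T, n) = 2 - (-T + T) = 2 - 1*0 = 2 + 0 = 2)
q = 218 (q = -200 + 22*19 = -200 + 418 = 218)
v = 218
348*h(-12, -27) + v = 348*2 + 218 = 696 + 218 = 914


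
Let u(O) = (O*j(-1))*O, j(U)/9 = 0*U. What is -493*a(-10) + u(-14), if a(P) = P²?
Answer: -49300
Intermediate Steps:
j(U) = 0 (j(U) = 9*(0*U) = 9*0 = 0)
u(O) = 0 (u(O) = (O*0)*O = 0*O = 0)
-493*a(-10) + u(-14) = -493*(-10)² + 0 = -493*100 + 0 = -49300 + 0 = -49300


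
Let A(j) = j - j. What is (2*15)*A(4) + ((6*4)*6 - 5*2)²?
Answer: 17956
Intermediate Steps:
A(j) = 0
(2*15)*A(4) + ((6*4)*6 - 5*2)² = (2*15)*0 + ((6*4)*6 - 5*2)² = 30*0 + (24*6 - 10)² = 0 + (144 - 10)² = 0 + 134² = 0 + 17956 = 17956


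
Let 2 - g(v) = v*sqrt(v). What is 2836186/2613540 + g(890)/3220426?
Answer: 2283433090579/2104178042010 - 445*sqrt(890)/1610213 ≈ 1.0769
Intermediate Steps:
g(v) = 2 - v**(3/2) (g(v) = 2 - v*sqrt(v) = 2 - v**(3/2))
2836186/2613540 + g(890)/3220426 = 2836186/2613540 + (2 - 890**(3/2))/3220426 = 2836186*(1/2613540) + (2 - 890*sqrt(890))*(1/3220426) = 1418093/1306770 + (2 - 890*sqrt(890))*(1/3220426) = 1418093/1306770 + (1/1610213 - 445*sqrt(890)/1610213) = 2283433090579/2104178042010 - 445*sqrt(890)/1610213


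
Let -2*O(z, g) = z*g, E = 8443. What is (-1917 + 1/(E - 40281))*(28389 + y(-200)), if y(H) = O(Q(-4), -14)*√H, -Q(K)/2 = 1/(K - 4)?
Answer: -1732678526883/31838 - 2136170645*I*√2/63676 ≈ -5.4422e+7 - 47443.0*I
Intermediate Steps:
Q(K) = -2/(-4 + K) (Q(K) = -2/(K - 4) = -2/(-4 + K))
O(z, g) = -g*z/2 (O(z, g) = -z*g/2 = -g*z/2)
y(H) = 7*√H/4 (y(H) = (-½*(-14)*(-2/(-4 - 4)))*√H = (-½*(-14)*(-2/(-8)))*√H = (-½*(-14)*(-2*(-⅛)))*√H = (-½*(-14)*¼)*√H = 7*√H/4)
(-1917 + 1/(E - 40281))*(28389 + y(-200)) = (-1917 + 1/(8443 - 40281))*(28389 + 7*√(-200)/4) = (-1917 + 1/(-31838))*(28389 + 7*(10*I*√2)/4) = (-1917 - 1/31838)*(28389 + 35*I*√2/2) = -61033447*(28389 + 35*I*√2/2)/31838 = -1732678526883/31838 - 2136170645*I*√2/63676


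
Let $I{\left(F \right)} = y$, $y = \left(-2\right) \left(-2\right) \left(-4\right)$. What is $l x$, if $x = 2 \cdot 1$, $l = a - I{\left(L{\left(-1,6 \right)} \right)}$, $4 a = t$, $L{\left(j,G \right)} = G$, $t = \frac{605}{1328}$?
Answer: $\frac{85597}{2656} \approx 32.228$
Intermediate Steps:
$t = \frac{605}{1328}$ ($t = 605 \cdot \frac{1}{1328} = \frac{605}{1328} \approx 0.45557$)
$y = -16$ ($y = 4 \left(-4\right) = -16$)
$I{\left(F \right)} = -16$
$a = \frac{605}{5312}$ ($a = \frac{1}{4} \cdot \frac{605}{1328} = \frac{605}{5312} \approx 0.11389$)
$l = \frac{85597}{5312}$ ($l = \frac{605}{5312} - -16 = \frac{605}{5312} + 16 = \frac{85597}{5312} \approx 16.114$)
$x = 2$
$l x = \frac{85597}{5312} \cdot 2 = \frac{85597}{2656}$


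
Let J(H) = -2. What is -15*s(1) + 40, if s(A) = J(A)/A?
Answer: 70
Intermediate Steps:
s(A) = -2/A
-15*s(1) + 40 = -(-30)/1 + 40 = -(-30) + 40 = -15*(-2) + 40 = 30 + 40 = 70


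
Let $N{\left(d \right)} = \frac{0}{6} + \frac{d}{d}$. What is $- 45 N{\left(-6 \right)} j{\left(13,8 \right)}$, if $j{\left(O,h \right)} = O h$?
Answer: $-4680$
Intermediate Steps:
$N{\left(d \right)} = 1$ ($N{\left(d \right)} = 0 \cdot \frac{1}{6} + 1 = 0 + 1 = 1$)
$- 45 N{\left(-6 \right)} j{\left(13,8 \right)} = \left(-45\right) 1 \cdot 13 \cdot 8 = \left(-45\right) 104 = -4680$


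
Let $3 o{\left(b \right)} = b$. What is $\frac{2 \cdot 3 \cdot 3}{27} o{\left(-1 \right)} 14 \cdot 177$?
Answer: $- \frac{1652}{3} \approx -550.67$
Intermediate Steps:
$o{\left(b \right)} = \frac{b}{3}$
$\frac{2 \cdot 3 \cdot 3}{27} o{\left(-1 \right)} 14 \cdot 177 = \frac{2 \cdot 3 \cdot 3}{27} \cdot \frac{1}{3} \left(-1\right) 14 \cdot 177 = 6 \cdot 3 \cdot \frac{1}{27} \left(- \frac{1}{3}\right) 14 \cdot 177 = 18 \cdot \frac{1}{27} \left(- \frac{1}{3}\right) 14 \cdot 177 = \frac{2}{3} \left(- \frac{1}{3}\right) 14 \cdot 177 = \left(- \frac{2}{9}\right) 14 \cdot 177 = \left(- \frac{28}{9}\right) 177 = - \frac{1652}{3}$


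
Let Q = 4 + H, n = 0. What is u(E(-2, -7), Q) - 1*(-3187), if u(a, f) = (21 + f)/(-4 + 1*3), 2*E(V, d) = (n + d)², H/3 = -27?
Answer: 3243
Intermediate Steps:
H = -81 (H = 3*(-27) = -81)
E(V, d) = d²/2 (E(V, d) = (0 + d)²/2 = d²/2)
Q = -77 (Q = 4 - 81 = -77)
u(a, f) = -21 - f (u(a, f) = (21 + f)/(-4 + 3) = (21 + f)/(-1) = (21 + f)*(-1) = -21 - f)
u(E(-2, -7), Q) - 1*(-3187) = (-21 - 1*(-77)) - 1*(-3187) = (-21 + 77) + 3187 = 56 + 3187 = 3243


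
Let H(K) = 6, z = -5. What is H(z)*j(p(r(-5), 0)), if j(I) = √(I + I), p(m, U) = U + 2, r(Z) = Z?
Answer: 12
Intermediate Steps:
p(m, U) = 2 + U
j(I) = √2*√I (j(I) = √(2*I) = √2*√I)
H(z)*j(p(r(-5), 0)) = 6*(√2*√(2 + 0)) = 6*(√2*√2) = 6*2 = 12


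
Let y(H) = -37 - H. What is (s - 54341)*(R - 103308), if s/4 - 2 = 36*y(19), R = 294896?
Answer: -11954516436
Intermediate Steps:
s = -8056 (s = 8 + 4*(36*(-37 - 1*19)) = 8 + 4*(36*(-37 - 19)) = 8 + 4*(36*(-56)) = 8 + 4*(-2016) = 8 - 8064 = -8056)
(s - 54341)*(R - 103308) = (-8056 - 54341)*(294896 - 103308) = -62397*191588 = -11954516436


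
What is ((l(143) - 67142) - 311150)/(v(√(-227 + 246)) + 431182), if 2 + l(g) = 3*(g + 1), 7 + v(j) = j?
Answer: -81462323925/92955940303 + 188931*√19/92955940303 ≈ -0.87635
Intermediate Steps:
v(j) = -7 + j
l(g) = 1 + 3*g (l(g) = -2 + 3*(g + 1) = -2 + 3*(1 + g) = -2 + (3 + 3*g) = 1 + 3*g)
((l(143) - 67142) - 311150)/(v(√(-227 + 246)) + 431182) = (((1 + 3*143) - 67142) - 311150)/((-7 + √(-227 + 246)) + 431182) = (((1 + 429) - 67142) - 311150)/((-7 + √19) + 431182) = ((430 - 67142) - 311150)/(431175 + √19) = (-66712 - 311150)/(431175 + √19) = -377862/(431175 + √19)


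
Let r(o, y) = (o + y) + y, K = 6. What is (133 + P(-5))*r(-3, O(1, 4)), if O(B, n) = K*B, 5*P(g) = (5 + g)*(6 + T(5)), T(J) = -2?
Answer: 1197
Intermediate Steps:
P(g) = 4 + 4*g/5 (P(g) = ((5 + g)*(6 - 2))/5 = ((5 + g)*4)/5 = (20 + 4*g)/5 = 4 + 4*g/5)
O(B, n) = 6*B
r(o, y) = o + 2*y
(133 + P(-5))*r(-3, O(1, 4)) = (133 + (4 + (4/5)*(-5)))*(-3 + 2*(6*1)) = (133 + (4 - 4))*(-3 + 2*6) = (133 + 0)*(-3 + 12) = 133*9 = 1197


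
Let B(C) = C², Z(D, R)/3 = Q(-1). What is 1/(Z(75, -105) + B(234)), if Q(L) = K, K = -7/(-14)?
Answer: 2/109515 ≈ 1.8262e-5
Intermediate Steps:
K = ½ (K = -7*(-1/14) = ½ ≈ 0.50000)
Q(L) = ½
Z(D, R) = 3/2 (Z(D, R) = 3*(½) = 3/2)
1/(Z(75, -105) + B(234)) = 1/(3/2 + 234²) = 1/(3/2 + 54756) = 1/(109515/2) = 2/109515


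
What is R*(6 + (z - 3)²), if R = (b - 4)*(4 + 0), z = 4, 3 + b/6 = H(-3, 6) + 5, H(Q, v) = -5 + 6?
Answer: 392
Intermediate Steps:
H(Q, v) = 1
b = 18 (b = -18 + 6*(1 + 5) = -18 + 6*6 = -18 + 36 = 18)
R = 56 (R = (18 - 4)*(4 + 0) = 14*4 = 56)
R*(6 + (z - 3)²) = 56*(6 + (4 - 3)²) = 56*(6 + 1²) = 56*(6 + 1) = 56*7 = 392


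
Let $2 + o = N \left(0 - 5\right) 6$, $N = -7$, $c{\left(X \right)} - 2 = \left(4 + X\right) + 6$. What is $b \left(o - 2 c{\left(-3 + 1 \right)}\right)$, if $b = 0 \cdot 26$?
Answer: $0$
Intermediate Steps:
$c{\left(X \right)} = 12 + X$ ($c{\left(X \right)} = 2 + \left(\left(4 + X\right) + 6\right) = 2 + \left(10 + X\right) = 12 + X$)
$o = 208$ ($o = -2 - 7 \left(0 - 5\right) 6 = -2 - 7 \left(\left(-5\right) 6\right) = -2 - -210 = -2 + 210 = 208$)
$b = 0$
$b \left(o - 2 c{\left(-3 + 1 \right)}\right) = 0 \left(208 - 2 \left(12 + \left(-3 + 1\right)\right)\right) = 0 \left(208 - 2 \left(12 - 2\right)\right) = 0 \left(208 - 20\right) = 0 \cdot 188 = 0$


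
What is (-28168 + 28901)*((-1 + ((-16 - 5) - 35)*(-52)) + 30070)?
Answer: 24175073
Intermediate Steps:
(-28168 + 28901)*((-1 + ((-16 - 5) - 35)*(-52)) + 30070) = 733*((-1 + (-21 - 35)*(-52)) + 30070) = 733*((-1 - 56*(-52)) + 30070) = 733*((-1 + 2912) + 30070) = 733*(2911 + 30070) = 733*32981 = 24175073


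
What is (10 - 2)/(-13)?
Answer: -8/13 ≈ -0.61539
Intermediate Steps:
(10 - 2)/(-13) = -1/13*8 = -8/13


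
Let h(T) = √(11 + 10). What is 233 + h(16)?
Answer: 233 + √21 ≈ 237.58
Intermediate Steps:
h(T) = √21
233 + h(16) = 233 + √21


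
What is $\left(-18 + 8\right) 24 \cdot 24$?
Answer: $-5760$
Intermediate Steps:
$\left(-18 + 8\right) 24 \cdot 24 = \left(-10\right) 24 \cdot 24 = \left(-240\right) 24 = -5760$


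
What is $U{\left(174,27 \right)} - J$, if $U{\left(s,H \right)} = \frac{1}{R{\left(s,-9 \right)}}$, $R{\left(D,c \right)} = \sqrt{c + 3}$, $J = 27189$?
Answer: $-27189 - \frac{i \sqrt{6}}{6} \approx -27189.0 - 0.40825 i$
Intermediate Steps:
$R{\left(D,c \right)} = \sqrt{3 + c}$
$U{\left(s,H \right)} = - \frac{i \sqrt{6}}{6}$ ($U{\left(s,H \right)} = \frac{1}{\sqrt{3 - 9}} = \frac{1}{\sqrt{-6}} = \frac{1}{i \sqrt{6}} = - \frac{i \sqrt{6}}{6}$)
$U{\left(174,27 \right)} - J = - \frac{i \sqrt{6}}{6} - 27189 = -27189 - \frac{i \sqrt{6}}{6}$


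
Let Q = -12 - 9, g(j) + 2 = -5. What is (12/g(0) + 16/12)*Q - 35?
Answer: -27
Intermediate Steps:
g(j) = -7 (g(j) = -2 - 5 = -7)
Q = -21
(12/g(0) + 16/12)*Q - 35 = (12/(-7) + 16/12)*(-21) - 35 = (12*(-⅐) + 16*(1/12))*(-21) - 35 = (-12/7 + 4/3)*(-21) - 35 = -8/21*(-21) - 35 = 8 - 35 = -27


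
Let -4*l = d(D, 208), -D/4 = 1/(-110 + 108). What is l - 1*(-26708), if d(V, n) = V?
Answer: 53415/2 ≈ 26708.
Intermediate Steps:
D = 2 (D = -4/(-110 + 108) = -4/(-2) = -4*(-1/2) = 2)
l = -1/2 (l = -1/4*2 = -1/2 ≈ -0.50000)
l - 1*(-26708) = -1/2 - 1*(-26708) = -1/2 + 26708 = 53415/2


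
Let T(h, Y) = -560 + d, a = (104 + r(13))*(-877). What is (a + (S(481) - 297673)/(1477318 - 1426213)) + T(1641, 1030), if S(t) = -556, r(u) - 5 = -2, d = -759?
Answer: -4863347819/51105 ≈ -95164.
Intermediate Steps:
r(u) = 3 (r(u) = 5 - 2 = 3)
a = -93839 (a = (104 + 3)*(-877) = 107*(-877) = -93839)
T(h, Y) = -1319 (T(h, Y) = -560 - 759 = -1319)
(a + (S(481) - 297673)/(1477318 - 1426213)) + T(1641, 1030) = (-93839 + (-556 - 297673)/(1477318 - 1426213)) - 1319 = (-93839 - 298229/51105) - 1319 = -4795940324/51105 - 1319 = -4863347819/51105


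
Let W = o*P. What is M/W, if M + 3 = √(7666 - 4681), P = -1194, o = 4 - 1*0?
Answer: 1/1592 - √2985/4776 ≈ -0.010811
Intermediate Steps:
o = 4 (o = 4 + 0 = 4)
M = -3 + √2985 (M = -3 + √(7666 - 4681) = -3 + √2985 ≈ 51.635)
W = -4776 (W = 4*(-1194) = -4776)
M/W = (-3 + √2985)/(-4776) = (-3 + √2985)*(-1/4776) = 1/1592 - √2985/4776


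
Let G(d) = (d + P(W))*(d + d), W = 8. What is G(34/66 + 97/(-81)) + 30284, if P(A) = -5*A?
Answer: 24085969772/793881 ≈ 30340.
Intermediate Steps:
G(d) = 2*d*(-40 + d) (G(d) = (d - 5*8)*(d + d) = (d - 40)*(2*d) = (-40 + d)*(2*d) = 2*d*(-40 + d))
G(34/66 + 97/(-81)) + 30284 = 2*(34/66 + 97/(-81))*(-40 + (34/66 + 97/(-81))) + 30284 = 2*(34*(1/66) + 97*(-1/81))*(-40 + (34*(1/66) + 97*(-1/81))) + 30284 = 2*(17/33 - 97/81)*(-40 + (17/33 - 97/81)) + 30284 = 2*(-608/891)*(-40 - 608/891) + 30284 = 2*(-608/891)*(-36248/891) + 30284 = 44077568/793881 + 30284 = 24085969772/793881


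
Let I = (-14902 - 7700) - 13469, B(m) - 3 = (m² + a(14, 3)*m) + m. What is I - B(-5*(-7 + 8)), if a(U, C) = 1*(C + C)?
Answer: -36064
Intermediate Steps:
a(U, C) = 2*C (a(U, C) = 1*(2*C) = 2*C)
B(m) = 3 + m² + 7*m (B(m) = 3 + ((m² + (2*3)*m) + m) = 3 + ((m² + 6*m) + m) = 3 + (m² + 7*m) = 3 + m² + 7*m)
I = -36071 (I = -22602 - 13469 = -36071)
I - B(-5*(-7 + 8)) = -36071 - (3 + (-5*(-7 + 8))² + 7*(-5*(-7 + 8))) = -36071 - (3 + (-5*1)² + 7*(-5*1)) = -36071 - (3 + (-5)² + 7*(-5)) = -36071 - (3 + 25 - 35) = -36071 - 1*(-7) = -36071 + 7 = -36064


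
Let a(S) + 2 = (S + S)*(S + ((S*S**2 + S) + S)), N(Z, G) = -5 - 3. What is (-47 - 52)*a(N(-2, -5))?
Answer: -848826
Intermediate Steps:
N(Z, G) = -8
a(S) = -2 + 2*S*(S**3 + 3*S) (a(S) = -2 + (S + S)*(S + ((S*S**2 + S) + S)) = -2 + (2*S)*(S + ((S**3 + S) + S)) = -2 + (2*S)*(S + ((S + S**3) + S)) = -2 + (2*S)*(S + (S**3 + 2*S)) = -2 + (2*S)*(S**3 + 3*S) = -2 + 2*S*(S**3 + 3*S))
(-47 - 52)*a(N(-2, -5)) = (-47 - 52)*(-2 + 2*(-8)**4 + 6*(-8)**2) = -99*(-2 + 2*4096 + 6*64) = -99*(-2 + 8192 + 384) = -99*8574 = -848826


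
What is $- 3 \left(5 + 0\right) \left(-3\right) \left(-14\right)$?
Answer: $-630$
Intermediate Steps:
$- 3 \left(5 + 0\right) \left(-3\right) \left(-14\right) = \left(-3\right) 5 \left(-3\right) \left(-14\right) = \left(-15\right) \left(-3\right) \left(-14\right) = 45 \left(-14\right) = -630$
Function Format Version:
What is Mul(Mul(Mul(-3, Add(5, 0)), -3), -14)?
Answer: -630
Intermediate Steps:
Mul(Mul(Mul(-3, Add(5, 0)), -3), -14) = Mul(Mul(Mul(-3, 5), -3), -14) = Mul(Mul(-15, -3), -14) = Mul(45, -14) = -630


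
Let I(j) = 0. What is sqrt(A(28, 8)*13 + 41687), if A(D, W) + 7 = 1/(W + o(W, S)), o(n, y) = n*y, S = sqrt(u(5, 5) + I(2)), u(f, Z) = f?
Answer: sqrt(665562 + 665536*sqrt(5))/(4*sqrt(1 + sqrt(5))) ≈ 203.95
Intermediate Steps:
S = sqrt(5) (S = sqrt(5 + 0) = sqrt(5) ≈ 2.2361)
A(D, W) = -7 + 1/(W + W*sqrt(5))
sqrt(A(28, 8)*13 + 41687) = sqrt(((1 - 7*8 - 7*8*sqrt(5))/(8*(1 + sqrt(5))))*13 + 41687) = sqrt(((1 - 56 - 56*sqrt(5))/(8*(1 + sqrt(5))))*13 + 41687) = sqrt(((-55 - 56*sqrt(5))/(8*(1 + sqrt(5))))*13 + 41687) = sqrt(13*(-55 - 56*sqrt(5))/(8*(1 + sqrt(5))) + 41687) = sqrt(41687 + 13*(-55 - 56*sqrt(5))/(8*(1 + sqrt(5))))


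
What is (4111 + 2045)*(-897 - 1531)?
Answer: -14946768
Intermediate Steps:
(4111 + 2045)*(-897 - 1531) = 6156*(-2428) = -14946768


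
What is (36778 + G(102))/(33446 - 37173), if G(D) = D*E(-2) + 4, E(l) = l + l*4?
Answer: -35762/3727 ≈ -9.5954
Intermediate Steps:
E(l) = 5*l (E(l) = l + 4*l = 5*l)
G(D) = 4 - 10*D (G(D) = D*(5*(-2)) + 4 = D*(-10) + 4 = -10*D + 4 = 4 - 10*D)
(36778 + G(102))/(33446 - 37173) = (36778 + (4 - 10*102))/(33446 - 37173) = (36778 + (4 - 1020))/(-3727) = (36778 - 1016)*(-1/3727) = 35762*(-1/3727) = -35762/3727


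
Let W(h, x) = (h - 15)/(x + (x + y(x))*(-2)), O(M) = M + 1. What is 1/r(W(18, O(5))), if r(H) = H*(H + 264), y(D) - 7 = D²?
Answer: -8464/72855 ≈ -0.11618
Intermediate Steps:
y(D) = 7 + D²
O(M) = 1 + M
W(h, x) = (-15 + h)/(-14 - x - 2*x²) (W(h, x) = (h - 15)/(x + (x + (7 + x²))*(-2)) = (-15 + h)/(x + (7 + x + x²)*(-2)) = (-15 + h)/(x + (-14 - 2*x - 2*x²)) = (-15 + h)/(-14 - x - 2*x²))
r(H) = H*(264 + H)
1/r(W(18, O(5))) = 1/(((15 - 1*18)/(14 + (1 + 5) + 2*(1 + 5)²))*(264 + (15 - 1*18)/(14 + (1 + 5) + 2*(1 + 5)²))) = 1/(((15 - 18)/(14 + 6 + 2*6²))*(264 + (15 - 18)/(14 + 6 + 2*6²))) = 1/((-3/(14 + 6 + 2*36))*(264 - 3/(14 + 6 + 2*36))) = 1/((-3/(14 + 6 + 72))*(264 - 3/(14 + 6 + 72))) = 1/((-3/92)*(264 - 3/92)) = 1/(((1/92)*(-3))*(264 + (1/92)*(-3))) = 1/(-3*(264 - 3/92)/92) = 1/(-3/92*24285/92) = 1/(-72855/8464) = -8464/72855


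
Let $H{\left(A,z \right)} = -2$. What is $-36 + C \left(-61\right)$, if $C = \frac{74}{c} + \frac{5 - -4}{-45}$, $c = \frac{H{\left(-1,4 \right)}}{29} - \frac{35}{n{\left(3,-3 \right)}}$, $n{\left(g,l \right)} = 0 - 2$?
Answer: $- \frac{1429369}{5055} \approx -282.76$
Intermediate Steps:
$n{\left(g,l \right)} = -2$ ($n{\left(g,l \right)} = 0 - 2 = -2$)
$c = \frac{1011}{58}$ ($c = - \frac{2}{29} - \frac{35}{-2} = \left(-2\right) \frac{1}{29} - - \frac{35}{2} = - \frac{2}{29} + \frac{35}{2} = \frac{1011}{58} \approx 17.431$)
$C = \frac{20449}{5055}$ ($C = \frac{74}{\frac{1011}{58}} + \frac{5 - -4}{-45} = 74 \cdot \frac{58}{1011} + \left(5 + 4\right) \left(- \frac{1}{45}\right) = \frac{4292}{1011} + 9 \left(- \frac{1}{45}\right) = \frac{4292}{1011} - \frac{1}{5} = \frac{20449}{5055} \approx 4.0453$)
$-36 + C \left(-61\right) = -36 + \frac{20449}{5055} \left(-61\right) = -36 - \frac{1247389}{5055} = - \frac{1429369}{5055}$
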